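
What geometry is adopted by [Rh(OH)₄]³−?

square planar

Each hydroxide is −1; balancing the −3 overall charge requires Rh(I).
Rh sits in group 9, so the d-electron count is 9 − 1 = 8.
Coordination number: 4.
A 4d d⁸ ion has a large crystal-field splitting; square planar leaves the high-energy d_{x²−y²} orbital empty and maximises CFSE.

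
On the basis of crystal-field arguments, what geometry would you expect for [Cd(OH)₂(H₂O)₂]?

tetrahedral

Ligand charges: each hydroxide is −1; water is neutral. With an overall charge of 0 the cadmium centre must be in the +2 oxidation state.
Cadmium is a group-12 element; Cd(II) is therefore d¹⁰.
With 4 monodentate ligands the coordination number is 4.
A d¹⁰ ion has no crystal-field stabilisation preference between square planar and tetrahedral, so four ligands adopt the sterically favoured tetrahedral geometry.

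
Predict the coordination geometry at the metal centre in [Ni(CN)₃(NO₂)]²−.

square planar

Summing ligand charges against the −2 overall charge gives an oxidation state of +2 for nickel.
Group 10 minus oxidation state 2 gives a d⁸ configuration.
Coordination number: 4.
Cyanide and nitro (N-bound nitrite) are strong-field ligands (high in the spectrochemical series).
A 3d d⁸ ion with strong-field ligands gains enough CFSE to favour square planar over tetrahedral.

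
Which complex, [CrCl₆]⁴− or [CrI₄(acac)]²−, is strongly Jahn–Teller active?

[CrCl₆]⁴−: Summing ligand charges against the −4 overall charge gives an oxidation state of +2 for chromium. Cr sits in group 6, so the d-electron count is 6 − 2 = 4. Chloride is a weak-field ligand for a first-row metal, so the complex is high-spin. The t₂g³e_g¹ (high-spin) configuration has an unevenly filled e_g set; the Jahn–Teller theorem predicts a tetragonal distortion (typically axial elongation) to lift the degeneracy.
[CrI₄(acac)]²−: Ligand charges: each iodide is −1; each acetylacetonate is −1. With an overall charge of −2 the chromium centre must be in the +3 oxidation state. Chromium is a group-6 element; Cr(III) is therefore d³. The d³ configuration leaves the e_g set evenly filled (or empty) — no strong Jahn–Teller driving force.

[CrCl₆]⁴−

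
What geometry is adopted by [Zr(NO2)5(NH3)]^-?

octahedral

Ligand charges: each nitro (N-bound nitrite) is −1; ammonia is neutral. With an overall charge of −1 the zirconium centre must be in the +4 oxidation state.
Group 4 minus oxidation state 4 gives a d⁰ configuration.
Coordination number: 6.
Six donors around a single metal centre give an octahedral coordination sphere.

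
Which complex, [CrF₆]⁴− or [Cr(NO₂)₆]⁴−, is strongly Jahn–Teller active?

[CrF₆]⁴−: Ligand charges: each fluoride is −1. With an overall charge of −4 the chromium centre must be in the +2 oxidation state. Chromium is a group-6 element; Cr(II) is therefore d⁴. Fluoride is a weak-field ligand for a first-row metal, so the complex is high-spin. The t₂g³e_g¹ (high-spin) configuration has an unevenly filled e_g set; the Jahn–Teller theorem predicts a tetragonal distortion (typically axial elongation) to lift the degeneracy.
[Cr(NO₂)₆]⁴−: Summing ligand charges against the −4 overall charge gives an oxidation state of +2 for chromium. Cr sits in group 6, so the d-electron count is 6 − 2 = 4. Nitro (N-bound nitrite) is a strong-field ligand (high in the spectrochemical series) for a first-row metal, so the complex is low-spin. The d⁴ configuration leaves the e_g set evenly filled (or empty) — no strong Jahn–Teller driving force.

[CrF₆]⁴−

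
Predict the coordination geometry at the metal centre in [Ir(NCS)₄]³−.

square planar

Each isothiocyanate is −1; balancing the −3 overall charge requires Ir(I).
Iridium is a group-9 element; Ir(I) is therefore d⁸.
With 4 monodentate ligands the coordination number is 4.
A 5d d⁸ ion has a large crystal-field splitting; square planar leaves the high-energy d_{x²−y²} orbital empty and maximises CFSE.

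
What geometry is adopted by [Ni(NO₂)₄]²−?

Summing ligand charges against the −2 overall charge gives an oxidation state of +2 for nickel.
Group 10 minus oxidation state 2 gives a d⁸ configuration.
With 4 monodentate ligands the coordination number is 4.
Nitro (N-bound nitrite) is a strong-field ligand (high in the spectrochemical series).
A 3d d⁸ ion with strong-field ligands gains enough CFSE to favour square planar over tetrahedral.

square planar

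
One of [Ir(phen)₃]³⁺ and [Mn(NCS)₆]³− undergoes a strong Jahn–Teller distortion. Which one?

[Ir(phen)₃]³⁺: 1,10-phenanthroline is neutral; balancing the +3 overall charge requires Ir(III). Iridium is a group-9 element; Ir(III) is therefore d⁶. A 5d ion has a large Δₒ and is invariably low-spin. The d⁶ configuration leaves the e_g set evenly filled (or empty) — no strong Jahn–Teller driving force.
[Mn(NCS)₆]³−: Ligand charges: each isothiocyanate is −1. With an overall charge of −3 the manganese centre must be in the +3 oxidation state. Group 7 minus oxidation state 3 gives a d⁴ configuration. Isothiocyanate is a weak-field ligand for a first-row metal, so the complex is high-spin. The t₂g³e_g¹ (high-spin) configuration has an unevenly filled e_g set; the Jahn–Teller theorem predicts a tetragonal distortion (typically axial elongation) to lift the degeneracy.

[Mn(NCS)₆]³−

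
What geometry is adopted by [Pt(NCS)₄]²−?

square planar

Summing ligand charges against the −2 overall charge gives an oxidation state of +2 for platinum.
Platinum is a group-10 element; Pt(II) is therefore d⁸.
Coordination number: 4.
A 5d d⁸ ion has a large crystal-field splitting; square planar leaves the high-energy d_{x²−y²} orbital empty and maximises CFSE.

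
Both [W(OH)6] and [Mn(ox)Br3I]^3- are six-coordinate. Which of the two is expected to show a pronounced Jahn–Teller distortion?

[W(OH)6]: Each hydroxide is −1; balancing the 0 overall charge requires W(VI). Tungsten is a group-6 element; W(VI) is therefore d⁰. The d⁰ configuration leaves the e_g set evenly filled (or empty) — no strong Jahn–Teller driving force.
[Mn(ox)Br3I]^3-: Ligand charges: each oxalate is −2; each bromide is −1; each iodide is −1. With an overall charge of −3 the manganese centre must be in the +3 oxidation state. Group 7 minus oxidation state 3 gives a d⁴ configuration. Bromide, iodide, and oxalate are weak-field ligands for a first-row metal, so the complex is high-spin. The t₂g³e_g¹ (high-spin) configuration has an unevenly filled e_g set; the Jahn–Teller theorem predicts a tetragonal distortion (typically axial elongation) to lift the degeneracy.

[Mn(ox)Br3I]^3-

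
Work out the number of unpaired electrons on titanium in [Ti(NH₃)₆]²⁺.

Ammonia is neutral; balancing the +2 overall charge requires Ti(II).
Ti sits in group 4, so the d-electron count is 4 − 2 = 2.
In an octahedral field the d² configuration is t₂g²e_g⁰ (only one arrangement possible), giving 2 unpaired electrons.

2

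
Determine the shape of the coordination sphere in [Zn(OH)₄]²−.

Summing ligand charges against the −2 overall charge gives an oxidation state of +2 for zinc.
Zn sits in group 12, so the d-electron count is 12 − 2 = 10.
Coordination number: 4.
A d¹⁰ ion has no crystal-field stabilisation preference between square planar and tetrahedral, so four ligands adopt the sterically favoured tetrahedral geometry.

tetrahedral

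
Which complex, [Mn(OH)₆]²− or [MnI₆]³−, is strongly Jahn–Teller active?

[MnI₆]³−

[Mn(OH)₆]²−: Each hydroxide is −1; balancing the −2 overall charge requires Mn(IV). Manganese is a group-7 element; Mn(IV) is therefore d³. The d³ configuration leaves the e_g set evenly filled (or empty) — no strong Jahn–Teller driving force.
[MnI₆]³−: Each iodide is −1; balancing the −3 overall charge requires Mn(III). Manganese is a group-7 element; Mn(III) is therefore d⁴. Iodide is a weak-field ligand for a first-row metal, so the complex is high-spin. The t₂g³e_g¹ (high-spin) configuration has an unevenly filled e_g set; the Jahn–Teller theorem predicts a tetragonal distortion (typically axial elongation) to lift the degeneracy.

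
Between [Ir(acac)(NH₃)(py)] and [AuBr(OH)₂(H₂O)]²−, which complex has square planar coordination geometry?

[Ir(acac)(NH₃)(py)]

For [Ir(acac)(NH₃)(py)]: Ligand charges: each acetylacetonate is −1; ammonia is neutral; pyridine is neutral. With an overall charge of 0 the iridium centre must be in the +1 oxidation state. Group 9 minus oxidation state 1 gives a d⁸ configuration. A 5d d⁸ ion has a large crystal-field splitting; square planar leaves the high-energy d_{x²−y²} orbital empty and maximises CFSE. → square planar.
For [AuBr(OH)₂(H₂O)]²−: Ligand charges: each bromide is −1; each hydroxide is −1; water is neutral. With an overall charge of −2 the gold centre must be in the +1 oxidation state. Group 11 minus oxidation state 1 gives a d¹⁰ configuration. A d¹⁰ ion has no crystal-field stabilisation preference between square planar and tetrahedral, so four ligands adopt the sterically favoured tetrahedral geometry. → tetrahedral.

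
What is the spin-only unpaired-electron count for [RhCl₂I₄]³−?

0

Summing ligand charges against the −3 overall charge gives an oxidation state of +3 for rhodium.
Rh sits in group 9, so the d-electron count is 9 − 3 = 6.
The spin state decides the count: a 4d ion has a large Δₒ and is invariably low-spin.
An octahedral low-spin d⁶ ion is t₂g⁶e_g⁰, giving 0 unpaired electrons.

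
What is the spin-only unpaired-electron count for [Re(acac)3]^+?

3

Each acetylacetonate is −1; balancing the +1 overall charge requires Re(IV).
Re sits in group 7, so the d-electron count is 7 − 4 = 3.
Counting donor atoms: 3×acetylacetonate (bidentate) → 6 donors. Coordination number = 6.
In an octahedral field the d³ configuration is t₂g³e_g⁰ (only one arrangement possible), giving 3 unpaired electrons.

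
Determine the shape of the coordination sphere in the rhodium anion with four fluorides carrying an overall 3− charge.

Summing ligand charges against the −3 overall charge gives an oxidation state of +1 for rhodium.
Group 9 minus oxidation state 1 gives a d⁸ configuration.
With 4 monodentate ligands the coordination number is 4.
A 4d d⁸ ion has a large crystal-field splitting; square planar leaves the high-energy d_{x²−y²} orbital empty and maximises CFSE.

square planar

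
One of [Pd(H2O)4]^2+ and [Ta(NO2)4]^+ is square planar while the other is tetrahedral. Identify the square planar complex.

For [Pd(H2O)4]^2+: Ligand charges: water is neutral. With an overall charge of +2 the palladium centre must be in the +2 oxidation state. Group 10 minus oxidation state 2 gives a d⁸ configuration. A 4d d⁸ ion has a large crystal-field splitting; square planar leaves the high-energy d_{x²−y²} orbital empty and maximises CFSE. → square planar.
For [Ta(NO2)4]^+: Each nitro (N-bound nitrite) is −1; balancing the +1 overall charge requires Ta(V). Ta sits in group 5, so the d-electron count is 5 − 5 = 0. A d⁰ ion has no crystal-field stabilisation preference between square planar and tetrahedral, so four ligands adopt the sterically favoured tetrahedral geometry. → tetrahedral.

[Pd(H2O)4]^2+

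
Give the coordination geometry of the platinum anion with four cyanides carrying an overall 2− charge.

square planar

Summing ligand charges against the −2 overall charge gives an oxidation state of +2 for platinum.
Group 10 minus oxidation state 2 gives a d⁸ configuration.
With 4 monodentate ligands the coordination number is 4.
A 5d d⁸ ion has a large crystal-field splitting; square planar leaves the high-energy d_{x²−y²} orbital empty and maximises CFSE.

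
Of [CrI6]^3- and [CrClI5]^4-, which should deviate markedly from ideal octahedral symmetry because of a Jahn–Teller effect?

[CrI6]^3-: Summing ligand charges against the −3 overall charge gives an oxidation state of +3 for chromium. Group 6 minus oxidation state 3 gives a d³ configuration. The d³ configuration leaves the e_g set evenly filled (or empty) — no strong Jahn–Teller driving force.
[CrClI5]^4-: Each chloride is −1; each iodide is −1; balancing the −4 overall charge requires Cr(II). Chromium is a group-6 element; Cr(II) is therefore d⁴. Chloride and iodide are weak-field ligands for a first-row metal, so the complex is high-spin. The t₂g³e_g¹ (high-spin) configuration has an unevenly filled e_g set; the Jahn–Teller theorem predicts a tetragonal distortion (typically axial elongation) to lift the degeneracy.

[CrClI5]^4-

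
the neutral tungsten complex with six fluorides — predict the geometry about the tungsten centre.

octahedral

Ligand charges: each fluoride is −1. With an overall charge of 0 the tungsten centre must be in the +6 oxidation state.
Tungsten is a group-6 element; W(VI) is therefore d⁰.
Coordination number: 6.
Six donors around a single metal centre give an octahedral coordination sphere.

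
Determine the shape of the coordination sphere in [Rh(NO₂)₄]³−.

Ligand charges: each nitro (N-bound nitrite) is −1. With an overall charge of −3 the rhodium centre must be in the +1 oxidation state.
Group 9 minus oxidation state 1 gives a d⁸ configuration.
With 4 monodentate ligands the coordination number is 4.
A 4d d⁸ ion has a large crystal-field splitting; square planar leaves the high-energy d_{x²−y²} orbital empty and maximises CFSE.

square planar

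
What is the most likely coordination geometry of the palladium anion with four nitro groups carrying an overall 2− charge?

square planar

Ligand charges: each nitro (N-bound nitrite) is −1. With an overall charge of −2 the palladium centre must be in the +2 oxidation state.
Pd sits in group 10, so the d-electron count is 10 − 2 = 8.
With 4 monodentate ligands the coordination number is 4.
A 4d d⁸ ion has a large crystal-field splitting; square planar leaves the high-energy d_{x²−y²} orbital empty and maximises CFSE.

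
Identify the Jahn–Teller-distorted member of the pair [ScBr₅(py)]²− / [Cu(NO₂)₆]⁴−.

[ScBr₅(py)]²−: Each bromide is −1; pyridine is neutral; balancing the −2 overall charge requires Sc(III). Scandium is a group-3 element; Sc(III) is therefore d⁰. The d⁰ configuration leaves the e_g set evenly filled (or empty) — no strong Jahn–Teller driving force.
[Cu(NO₂)₆]⁴−: Each nitro (N-bound nitrite) is −1; balancing the −4 overall charge requires Cu(II). Group 11 minus oxidation state 2 gives a d⁹ configuration. The t₂g⁶e_g³ configuration has an unevenly filled e_g set; the Jahn–Teller theorem predicts a tetragonal distortion (typically axial elongation) to lift the degeneracy.

[Cu(NO₂)₆]⁴−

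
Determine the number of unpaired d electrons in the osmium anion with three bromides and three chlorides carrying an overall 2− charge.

Ligand charges: each bromide is −1; each chloride is −1. With an overall charge of −2 the osmium centre must be in the +4 oxidation state.
Group 8 minus oxidation state 4 gives a d⁴ configuration.
The spin state decides the count: a 5d ion has a large Δₒ and is invariably low-spin.
An octahedral low-spin d⁴ ion is t₂g⁴e_g⁰, giving 2 unpaired electrons.

2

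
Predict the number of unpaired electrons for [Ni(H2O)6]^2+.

2

Water is neutral; balancing the +2 overall charge requires Ni(II).
Nickel is a group-10 element; Ni(II) is therefore d⁸.
In an octahedral field the d⁸ configuration is t₂g⁶e_g² (only one arrangement possible), giving 2 unpaired electrons.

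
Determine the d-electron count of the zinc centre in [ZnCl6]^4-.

d¹⁰

Each chloride is −1; balancing the −4 overall charge requires Zn(II).
Zinc is a group-12 element; Zn(II) is therefore d¹⁰.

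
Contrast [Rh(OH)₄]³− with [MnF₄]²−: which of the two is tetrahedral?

[MnF₄]²−

For [Rh(OH)₄]³−: Summing ligand charges against the −3 overall charge gives an oxidation state of +1 for rhodium. Rh sits in group 9, so the d-electron count is 9 − 1 = 8. A 4d d⁸ ion has a large crystal-field splitting; square planar leaves the high-energy d_{x²−y²} orbital empty and maximises CFSE. → square planar.
For [MnF₄]²−: Each fluoride is −1; balancing the −2 overall charge requires Mn(II). Group 7 minus oxidation state 2 gives a d⁵ configuration. A high-spin d⁵ ion has zero CFSE in either geometry, so four ligands adopt the sterically favoured tetrahedral geometry. → tetrahedral.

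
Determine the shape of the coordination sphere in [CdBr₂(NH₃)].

Summing ligand charges against the 0 overall charge gives an oxidation state of +2 for cadmium.
Cd sits in group 12, so the d-electron count is 12 − 2 = 10.
Coordination number: 3.
Three ligands around a d¹⁰ centre minimise repulsion in a trigonal-planar arrangement.

trigonal planar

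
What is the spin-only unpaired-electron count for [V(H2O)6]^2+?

Ligand charges: water is neutral. With an overall charge of +2 the vanadium centre must be in the +2 oxidation state.
V sits in group 5, so the d-electron count is 5 − 2 = 3.
In an octahedral field the d³ configuration is t₂g³e_g⁰ (only one arrangement possible), giving 3 unpaired electrons.

3 unpaired electrons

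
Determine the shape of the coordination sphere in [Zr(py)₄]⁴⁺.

tetrahedral

Pyridine is neutral; balancing the +4 overall charge requires Zr(IV).
Zirconium is a group-4 element; Zr(IV) is therefore d⁰.
With 4 monodentate ligands the coordination number is 4.
A d⁰ ion has no crystal-field stabilisation preference between square planar and tetrahedral, so four ligands adopt the sterically favoured tetrahedral geometry.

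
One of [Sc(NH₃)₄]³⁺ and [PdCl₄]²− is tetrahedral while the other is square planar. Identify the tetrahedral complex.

[Sc(NH₃)₄]³⁺

For [Sc(NH₃)₄]³⁺: Ammonia is neutral; balancing the +3 overall charge requires Sc(III). Sc sits in group 3, so the d-electron count is 3 − 3 = 0. A d⁰ ion has no crystal-field stabilisation preference between square planar and tetrahedral, so four ligands adopt the sterically favoured tetrahedral geometry. → tetrahedral.
For [PdCl₄]²−: Ligand charges: each chloride is −1. With an overall charge of −2 the palladium centre must be in the +2 oxidation state. Pd sits in group 10, so the d-electron count is 10 − 2 = 8. A 4d d⁸ ion has a large crystal-field splitting; square planar leaves the high-energy d_{x²−y²} orbital empty and maximises CFSE. → square planar.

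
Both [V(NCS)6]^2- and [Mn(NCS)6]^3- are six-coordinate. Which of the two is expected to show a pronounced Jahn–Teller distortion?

[Mn(NCS)6]^3-

[V(NCS)6]^2-: Each isothiocyanate is −1; balancing the −2 overall charge requires V(IV). V sits in group 5, so the d-electron count is 5 − 4 = 1. The d¹ configuration leaves the e_g set evenly filled (or empty) — no strong Jahn–Teller driving force.
[Mn(NCS)6]^3-: Ligand charges: each isothiocyanate is −1. With an overall charge of −3 the manganese centre must be in the +3 oxidation state. Group 7 minus oxidation state 3 gives a d⁴ configuration. Isothiocyanate is a weak-field ligand for a first-row metal, so the complex is high-spin. The t₂g³e_g¹ (high-spin) configuration has an unevenly filled e_g set; the Jahn–Teller theorem predicts a tetragonal distortion (typically axial elongation) to lift the degeneracy.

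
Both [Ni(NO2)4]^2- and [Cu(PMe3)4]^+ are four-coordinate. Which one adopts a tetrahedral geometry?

[Cu(PMe3)4]^+

For [Ni(NO2)4]^2-: Ligand charges: each nitro (N-bound nitrite) is −1. With an overall charge of −2 the nickel centre must be in the +2 oxidation state. Ni sits in group 10, so the d-electron count is 10 − 2 = 8. Nitro (N-bound nitrite) is a strong-field ligand (high in the spectrochemical series). A 3d d⁸ ion with strong-field ligands gains enough CFSE to favour square planar over tetrahedral. → square planar.
For [Cu(PMe3)4]^+: Summing ligand charges against the +1 overall charge gives an oxidation state of +1 for copper. Cu sits in group 11, so the d-electron count is 11 − 1 = 10. A d¹⁰ ion has no crystal-field stabilisation preference between square planar and tetrahedral, so four ligands adopt the sterically favoured tetrahedral geometry. → tetrahedral.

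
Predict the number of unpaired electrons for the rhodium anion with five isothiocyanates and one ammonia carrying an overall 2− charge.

0 unpaired electrons

Each isothiocyanate is −1; ammonia is neutral; balancing the −2 overall charge requires Rh(III).
Group 9 minus oxidation state 3 gives a d⁶ configuration.
The spin state decides the count: a 4d ion has a large Δₒ and is invariably low-spin.
An octahedral low-spin d⁶ ion is t₂g⁶e_g⁰, giving 0 unpaired electrons.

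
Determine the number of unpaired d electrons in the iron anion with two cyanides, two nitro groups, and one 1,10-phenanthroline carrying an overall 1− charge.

1

Each cyanide is −1; each nitro (N-bound nitrite) is −1; 1,10-phenanthroline is neutral; balancing the −1 overall charge requires Fe(III).
Group 8 minus oxidation state 3 gives a d⁵ configuration.
Counting donor atoms: 2×cyanide (monodentate) → 2 donors; 2×nitro (N-bound nitrite) (monodentate) → 2 donors; 1×1,10-phenanthroline (bidentate) → 2 donors. Coordination number = 6.
The spin state decides the count: Cyanide and nitro (N-bound nitrite) are strong-field ligands (high in the spectrochemical series) for a first-row metal, so the complex is low-spin.
An octahedral low-spin d⁵ ion is t₂g⁵e_g⁰, giving 1 unpaired electron.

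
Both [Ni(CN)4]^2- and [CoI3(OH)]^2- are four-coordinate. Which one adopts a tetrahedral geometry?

[CoI3(OH)]^2-

For [Ni(CN)4]^2-: Ligand charges: each cyanide is −1. With an overall charge of −2 the nickel centre must be in the +2 oxidation state. Group 10 minus oxidation state 2 gives a d⁸ configuration. Cyanide is a strong-field ligand (high in the spectrochemical series). A 3d d⁸ ion with strong-field ligands gains enough CFSE to favour square planar over tetrahedral. → square planar.
For [CoI3(OH)]^2-: Summing ligand charges against the −2 overall charge gives an oxidation state of +2 for cobalt. Group 9 minus oxidation state 2 gives a d⁷ configuration. For a high-spin 3d d⁷ ion with weak-field ligands the small Δₜ gives little square-planar CFSE advantage, so four ligands adopt the sterically favoured tetrahedral geometry. → tetrahedral.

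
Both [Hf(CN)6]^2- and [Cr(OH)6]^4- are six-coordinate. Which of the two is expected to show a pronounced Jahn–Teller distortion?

[Cr(OH)6]^4-

[Hf(CN)6]^2-: Each cyanide is −1; balancing the −2 overall charge requires Hf(IV). Group 4 minus oxidation state 4 gives a d⁰ configuration. The d⁰ configuration leaves the e_g set evenly filled (or empty) — no strong Jahn–Teller driving force.
[Cr(OH)6]^4-: Ligand charges: each hydroxide is −1. With an overall charge of −4 the chromium centre must be in the +2 oxidation state. Group 6 minus oxidation state 2 gives a d⁴ configuration. Hydroxide is a weak-field ligand for a first-row metal, so the complex is high-spin. The t₂g³e_g¹ (high-spin) configuration has an unevenly filled e_g set; the Jahn–Teller theorem predicts a tetragonal distortion (typically axial elongation) to lift the degeneracy.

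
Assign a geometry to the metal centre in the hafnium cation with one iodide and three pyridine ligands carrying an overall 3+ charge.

tetrahedral

Summing ligand charges against the +3 overall charge gives an oxidation state of +4 for hafnium.
Hf sits in group 4, so the d-electron count is 4 − 4 = 0.
With 4 monodentate ligands the coordination number is 4.
A d⁰ ion has no crystal-field stabilisation preference between square planar and tetrahedral, so four ligands adopt the sterically favoured tetrahedral geometry.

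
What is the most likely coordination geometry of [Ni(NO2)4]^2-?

square planar

Each nitro (N-bound nitrite) is −1; balancing the −2 overall charge requires Ni(II).
Ni sits in group 10, so the d-electron count is 10 − 2 = 8.
Coordination number: 4.
Nitro (N-bound nitrite) is a strong-field ligand (high in the spectrochemical series).
A 3d d⁸ ion with strong-field ligands gains enough CFSE to favour square planar over tetrahedral.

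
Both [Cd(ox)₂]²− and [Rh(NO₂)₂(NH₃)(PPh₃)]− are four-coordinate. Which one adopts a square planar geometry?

For [Cd(ox)₂]²−: Ligand charges: each oxalate is −2. With an overall charge of −2 the cadmium centre must be in the +2 oxidation state. Cd sits in group 12, so the d-electron count is 12 − 2 = 10. A d¹⁰ ion has no crystal-field stabilisation preference between square planar and tetrahedral, so four ligands adopt the sterically favoured tetrahedral geometry. → tetrahedral.
For [Rh(NO₂)₂(NH₃)(PPh₃)]−: Ligand charges: each nitro (N-bound nitrite) is −1; ammonia is neutral; triphenylphosphine is neutral. With an overall charge of −1 the rhodium centre must be in the +1 oxidation state. Rh sits in group 9, so the d-electron count is 9 − 1 = 8. A 4d d⁸ ion has a large crystal-field splitting; square planar leaves the high-energy d_{x²−y²} orbital empty and maximises CFSE. → square planar.

[Rh(NO₂)₂(NH₃)(PPh₃)]−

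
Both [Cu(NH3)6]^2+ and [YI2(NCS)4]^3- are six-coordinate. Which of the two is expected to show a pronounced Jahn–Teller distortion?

[Cu(NH3)6]^2+

[Cu(NH3)6]^2+: Ammonia is neutral; balancing the +2 overall charge requires Cu(II). Group 11 minus oxidation state 2 gives a d⁹ configuration. The t₂g⁶e_g³ configuration has an unevenly filled e_g set; the Jahn–Teller theorem predicts a tetragonal distortion (typically axial elongation) to lift the degeneracy.
[YI2(NCS)4]^3-: Summing ligand charges against the −3 overall charge gives an oxidation state of +3 for yttrium. Yttrium is a group-3 element; Y(III) is therefore d⁰. The d⁰ configuration leaves the e_g set evenly filled (or empty) — no strong Jahn–Teller driving force.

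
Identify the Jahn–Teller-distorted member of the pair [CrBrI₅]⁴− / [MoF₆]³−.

[CrBrI₅]⁴−: Ligand charges: each bromide is −1; each iodide is −1. With an overall charge of −4 the chromium centre must be in the +2 oxidation state. Cr sits in group 6, so the d-electron count is 6 − 2 = 4. Bromide and iodide are weak-field ligands for a first-row metal, so the complex is high-spin. The t₂g³e_g¹ (high-spin) configuration has an unevenly filled e_g set; the Jahn–Teller theorem predicts a tetragonal distortion (typically axial elongation) to lift the degeneracy.
[MoF₆]³−: Summing ligand charges against the −3 overall charge gives an oxidation state of +3 for molybdenum. Molybdenum is a group-6 element; Mo(III) is therefore d³. The d³ configuration leaves the e_g set evenly filled (or empty) — no strong Jahn–Teller driving force.

[CrBrI₅]⁴−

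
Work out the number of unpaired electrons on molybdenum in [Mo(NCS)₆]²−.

Ligand charges: each isothiocyanate is −1. With an overall charge of −2 the molybdenum centre must be in the +4 oxidation state.
Molybdenum is a group-6 element; Mo(IV) is therefore d².
In an octahedral field the d² configuration is t₂g²e_g⁰ (only one arrangement possible), giving 2 unpaired electrons.

2 unpaired electrons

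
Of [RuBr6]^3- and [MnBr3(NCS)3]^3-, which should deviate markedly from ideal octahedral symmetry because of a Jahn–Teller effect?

[RuBr6]^3-: Summing ligand charges against the −3 overall charge gives an oxidation state of +3 for ruthenium. Group 8 minus oxidation state 3 gives a d⁵ configuration. A 4d ion has a large Δₒ and is invariably low-spin. The d⁵ configuration leaves the e_g set evenly filled (or empty) — no strong Jahn–Teller driving force.
[MnBr3(NCS)3]^3-: Summing ligand charges against the −3 overall charge gives an oxidation state of +3 for manganese. Mn sits in group 7, so the d-electron count is 7 − 3 = 4. Bromide and isothiocyanate are weak-field ligands for a first-row metal, so the complex is high-spin. The t₂g³e_g¹ (high-spin) configuration has an unevenly filled e_g set; the Jahn–Teller theorem predicts a tetragonal distortion (typically axial elongation) to lift the degeneracy.

[MnBr3(NCS)3]^3-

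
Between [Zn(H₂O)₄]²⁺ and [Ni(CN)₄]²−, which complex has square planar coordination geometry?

For [Zn(H₂O)₄]²⁺: Water is neutral; balancing the +2 overall charge requires Zn(II). Zinc is a group-12 element; Zn(II) is therefore d¹⁰. A d¹⁰ ion has no crystal-field stabilisation preference between square planar and tetrahedral, so four ligands adopt the sterically favoured tetrahedral geometry. → tetrahedral.
For [Ni(CN)₄]²−: Summing ligand charges against the −2 overall charge gives an oxidation state of +2 for nickel. Ni sits in group 10, so the d-electron count is 10 − 2 = 8. Cyanide is a strong-field ligand (high in the spectrochemical series). A 3d d⁸ ion with strong-field ligands gains enough CFSE to favour square planar over tetrahedral. → square planar.

[Ni(CN)₄]²−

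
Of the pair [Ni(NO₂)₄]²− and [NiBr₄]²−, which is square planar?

For [Ni(NO₂)₄]²−: Each nitro (N-bound nitrite) is −1; balancing the −2 overall charge requires Ni(II). Nickel is a group-10 element; Ni(II) is therefore d⁸. Nitro (N-bound nitrite) is a strong-field ligand (high in the spectrochemical series). A 3d d⁸ ion with strong-field ligands gains enough CFSE to favour square planar over tetrahedral. → square planar.
For [NiBr₄]²−: Each bromide is −1; balancing the −2 overall charge requires Ni(II). Nickel is a group-10 element; Ni(II) is therefore d⁸. Bromide is a weak-field ligand. With weak-field ligands the CFSE gain from square planar is small, so a 3d d⁸ ion takes the sterically preferred tetrahedral geometry. → tetrahedral.

[Ni(NO₂)₄]²−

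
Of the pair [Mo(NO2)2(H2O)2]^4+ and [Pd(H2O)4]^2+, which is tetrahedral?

[Mo(NO2)2(H2O)2]^4+

For [Mo(NO2)2(H2O)2]^4+: Each nitro (N-bound nitrite) is −1; water is neutral; balancing the +4 overall charge requires Mo(VI). Mo sits in group 6, so the d-electron count is 6 − 6 = 0. A d⁰ ion has no crystal-field stabilisation preference between square planar and tetrahedral, so four ligands adopt the sterically favoured tetrahedral geometry. → tetrahedral.
For [Pd(H2O)4]^2+: Summing ligand charges against the +2 overall charge gives an oxidation state of +2 for palladium. Group 10 minus oxidation state 2 gives a d⁸ configuration. A 4d d⁸ ion has a large crystal-field splitting; square planar leaves the high-energy d_{x²−y²} orbital empty and maximises CFSE. → square planar.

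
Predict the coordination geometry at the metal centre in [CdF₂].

linear

Each fluoride is −1; balancing the 0 overall charge requires Cd(II).
Cadmium is a group-12 element; Cd(II) is therefore d¹⁰.
With 2 monodentate ligands the coordination number is 2.
A d¹⁰ ion with only two ligands adopts a linear arrangement (sp hybridisation; no CFSE preference).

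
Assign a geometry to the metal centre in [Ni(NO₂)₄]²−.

square planar

Ligand charges: each nitro (N-bound nitrite) is −1. With an overall charge of −2 the nickel centre must be in the +2 oxidation state.
Nickel is a group-10 element; Ni(II) is therefore d⁸.
With 4 monodentate ligands the coordination number is 4.
Nitro (N-bound nitrite) is a strong-field ligand (high in the spectrochemical series).
A 3d d⁸ ion with strong-field ligands gains enough CFSE to favour square planar over tetrahedral.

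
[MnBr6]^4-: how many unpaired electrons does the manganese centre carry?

5 unpaired electrons

Each bromide is −1; balancing the −4 overall charge requires Mn(II).
Mn sits in group 7, so the d-electron count is 7 − 2 = 5.
The spin state decides the count: Bromide is a weak-field ligand for a first-row metal, so the complex is high-spin.
An octahedral high-spin d⁵ ion is t₂g³e_g², giving 5 unpaired electrons.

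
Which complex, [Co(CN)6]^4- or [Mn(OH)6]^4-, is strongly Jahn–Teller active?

[Co(CN)6]^4-: Ligand charges: each cyanide is −1. With an overall charge of −4 the cobalt centre must be in the +2 oxidation state. Co sits in group 9, so the d-electron count is 9 − 2 = 7. Cyanide is a strong-field ligand (high in the spectrochemical series) for a first-row metal, so the complex is low-spin. The t₂g⁶e_g¹ (low-spin) configuration has an unevenly filled e_g set; the Jahn–Teller theorem predicts a tetragonal distortion (typically axial elongation) to lift the degeneracy.
[Mn(OH)6]^4-: Summing ligand charges against the −4 overall charge gives an oxidation state of +2 for manganese. Mn sits in group 7, so the d-electron count is 7 − 2 = 5. Hydroxide is a weak-field ligand for a first-row metal, so the complex is high-spin. The d⁵ configuration leaves the e_g set evenly filled (or empty) — no strong Jahn–Teller driving force.

[Co(CN)6]^4-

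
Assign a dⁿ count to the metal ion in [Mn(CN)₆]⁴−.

Each cyanide is −1; balancing the −4 overall charge requires Mn(II).
Manganese is a group-7 element; Mn(II) is therefore d⁵.

d5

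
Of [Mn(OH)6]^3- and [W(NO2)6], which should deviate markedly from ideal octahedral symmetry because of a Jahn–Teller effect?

[Mn(OH)6]^3-

[Mn(OH)6]^3-: Each hydroxide is −1; balancing the −3 overall charge requires Mn(III). Group 7 minus oxidation state 3 gives a d⁴ configuration. Hydroxide is a weak-field ligand for a first-row metal, so the complex is high-spin. The t₂g³e_g¹ (high-spin) configuration has an unevenly filled e_g set; the Jahn–Teller theorem predicts a tetragonal distortion (typically axial elongation) to lift the degeneracy.
[W(NO2)6]: Each nitro (N-bound nitrite) is −1; balancing the 0 overall charge requires W(VI). W sits in group 6, so the d-electron count is 6 − 6 = 0. The d⁰ configuration leaves the e_g set evenly filled (or empty) — no strong Jahn–Teller driving force.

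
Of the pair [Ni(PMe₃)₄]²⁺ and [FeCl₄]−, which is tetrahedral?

[FeCl₄]−

For [Ni(PMe₃)₄]²⁺: Summing ligand charges against the +2 overall charge gives an oxidation state of +2 for nickel. Group 10 minus oxidation state 2 gives a d⁸ configuration. Trimethylphosphine is a strong-field ligand (high in the spectrochemical series). A 3d d⁸ ion with strong-field ligands gains enough CFSE to favour square planar over tetrahedral. → square planar.
For [FeCl₄]−: Ligand charges: each chloride is −1. With an overall charge of −1 the iron centre must be in the +3 oxidation state. Group 8 minus oxidation state 3 gives a d⁵ configuration. A high-spin d⁵ ion has zero CFSE in either geometry, so four ligands adopt the sterically favoured tetrahedral geometry. → tetrahedral.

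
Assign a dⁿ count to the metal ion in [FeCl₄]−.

Each chloride is −1; balancing the −1 overall charge requires Fe(III).
Group 8 minus oxidation state 3 gives a d⁵ configuration.

d⁵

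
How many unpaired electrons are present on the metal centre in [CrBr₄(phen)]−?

3

Summing ligand charges against the −1 overall charge gives an oxidation state of +3 for chromium.
Group 6 minus oxidation state 3 gives a d³ configuration.
Counting donor atoms: 4×bromide (monodentate) → 4 donors; 1×1,10-phenanthroline (bidentate) → 2 donors. Coordination number = 6.
In an octahedral field the d³ configuration is t₂g³e_g⁰ (only one arrangement possible), giving 3 unpaired electrons.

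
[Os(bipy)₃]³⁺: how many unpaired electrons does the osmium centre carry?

1 unpaired electron

2,2′-bipyridine is neutral; balancing the +3 overall charge requires Os(III).
Os sits in group 8, so the d-electron count is 8 − 3 = 5.
Counting donor atoms: 3×2,2′-bipyridine (bidentate) → 6 donors. Coordination number = 6.
The spin state decides the count: a 5d ion has a large Δₒ and is invariably low-spin.
An octahedral low-spin d⁵ ion is t₂g⁵e_g⁰, giving 1 unpaired electron.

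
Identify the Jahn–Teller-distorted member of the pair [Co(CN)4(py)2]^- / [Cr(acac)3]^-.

[Co(CN)4(py)2]^-: Ligand charges: each cyanide is −1; pyridine is neutral. With an overall charge of −1 the cobalt centre must be in the +3 oxidation state. Co sits in group 9, so the d-electron count is 9 − 3 = 6. Co(III) has an exceptionally large octahedral splitting and is low-spin with essentially every ligand except fluoride. The d⁶ configuration leaves the e_g set evenly filled (or empty) — no strong Jahn–Teller driving force.
[Cr(acac)3]^-: Ligand charges: each acetylacetonate is −1. With an overall charge of −1 the chromium centre must be in the +2 oxidation state. Group 6 minus oxidation state 2 gives a d⁴ configuration. Acetylacetonate is a weak-field ligand for a first-row metal, so the complex is high-spin. The t₂g³e_g¹ (high-spin) configuration has an unevenly filled e_g set; the Jahn–Teller theorem predicts a tetragonal distortion (typically axial elongation) to lift the degeneracy.

[Cr(acac)3]^-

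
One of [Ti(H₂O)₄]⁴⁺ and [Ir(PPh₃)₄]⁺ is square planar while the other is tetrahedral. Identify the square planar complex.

For [Ti(H₂O)₄]⁴⁺: Ligand charges: water is neutral. With an overall charge of +4 the titanium centre must be in the +4 oxidation state. Ti sits in group 4, so the d-electron count is 4 − 4 = 0. A d⁰ ion has no crystal-field stabilisation preference between square planar and tetrahedral, so four ligands adopt the sterically favoured tetrahedral geometry. → tetrahedral.
For [Ir(PPh₃)₄]⁺: Ligand charges: triphenylphosphine is neutral. With an overall charge of +1 the iridium centre must be in the +1 oxidation state. Group 9 minus oxidation state 1 gives a d⁸ configuration. A 5d d⁸ ion has a large crystal-field splitting; square planar leaves the high-energy d_{x²−y²} orbital empty and maximises CFSE. → square planar.

[Ir(PPh₃)₄]⁺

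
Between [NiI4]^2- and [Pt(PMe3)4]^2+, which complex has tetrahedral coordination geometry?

For [NiI4]^2-: Summing ligand charges against the −2 overall charge gives an oxidation state of +2 for nickel. Group 10 minus oxidation state 2 gives a d⁸ configuration. Iodide is a weak-field ligand. With weak-field ligands the CFSE gain from square planar is small, so a 3d d⁸ ion takes the sterically preferred tetrahedral geometry. → tetrahedral.
For [Pt(PMe3)4]^2+: Summing ligand charges against the +2 overall charge gives an oxidation state of +2 for platinum. Group 10 minus oxidation state 2 gives a d⁸ configuration. A 5d d⁸ ion has a large crystal-field splitting; square planar leaves the high-energy d_{x²−y²} orbital empty and maximises CFSE. → square planar.

[NiI4]^2-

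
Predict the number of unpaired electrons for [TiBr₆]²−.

0

Each bromide is −1; balancing the −2 overall charge requires Ti(IV).
Group 4 minus oxidation state 4 gives a d⁰ configuration.
In an octahedral field the d⁰ configuration is t₂g⁰e_g⁰, giving 0 unpaired electrons.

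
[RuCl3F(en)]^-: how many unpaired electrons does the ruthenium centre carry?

1

Summing ligand charges against the −1 overall charge gives an oxidation state of +3 for ruthenium.
Group 8 minus oxidation state 3 gives a d⁵ configuration.
Counting donor atoms: 3×chloride (monodentate) → 3 donors; 1×fluoride (monodentate) → 1 donor; 1×ethylenediamine (bidentate) → 2 donors. Coordination number = 6.
The spin state decides the count: a 4d ion has a large Δₒ and is invariably low-spin.
An octahedral low-spin d⁵ ion is t₂g⁵e_g⁰, giving 1 unpaired electron.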